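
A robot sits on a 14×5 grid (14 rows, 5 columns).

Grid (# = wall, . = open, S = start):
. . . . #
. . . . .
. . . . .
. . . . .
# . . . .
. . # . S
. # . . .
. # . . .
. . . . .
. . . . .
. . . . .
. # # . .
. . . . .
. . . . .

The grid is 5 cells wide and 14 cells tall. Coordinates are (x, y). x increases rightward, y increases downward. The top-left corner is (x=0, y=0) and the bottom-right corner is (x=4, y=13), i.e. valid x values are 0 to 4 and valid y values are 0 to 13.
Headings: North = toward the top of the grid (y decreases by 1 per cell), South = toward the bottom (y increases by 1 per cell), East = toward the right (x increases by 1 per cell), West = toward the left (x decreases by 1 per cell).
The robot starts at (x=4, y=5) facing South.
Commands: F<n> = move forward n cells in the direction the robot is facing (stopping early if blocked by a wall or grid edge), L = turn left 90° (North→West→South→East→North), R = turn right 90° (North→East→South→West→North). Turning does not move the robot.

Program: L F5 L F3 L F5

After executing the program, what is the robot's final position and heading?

Start: (x=4, y=5), facing South
  L: turn left, now facing East
  F5: move forward 0/5 (blocked), now at (x=4, y=5)
  L: turn left, now facing North
  F3: move forward 3, now at (x=4, y=2)
  L: turn left, now facing West
  F5: move forward 4/5 (blocked), now at (x=0, y=2)
Final: (x=0, y=2), facing West

Answer: Final position: (x=0, y=2), facing West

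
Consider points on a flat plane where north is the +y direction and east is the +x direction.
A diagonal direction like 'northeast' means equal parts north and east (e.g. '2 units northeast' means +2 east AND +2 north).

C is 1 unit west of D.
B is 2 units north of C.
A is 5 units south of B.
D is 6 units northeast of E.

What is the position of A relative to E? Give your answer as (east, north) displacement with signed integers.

Answer: A is at (east=5, north=3) relative to E.

Derivation:
Place E at the origin (east=0, north=0).
  D is 6 units northeast of E: delta (east=+6, north=+6); D at (east=6, north=6).
  C is 1 unit west of D: delta (east=-1, north=+0); C at (east=5, north=6).
  B is 2 units north of C: delta (east=+0, north=+2); B at (east=5, north=8).
  A is 5 units south of B: delta (east=+0, north=-5); A at (east=5, north=3).
Therefore A relative to E: (east=5, north=3).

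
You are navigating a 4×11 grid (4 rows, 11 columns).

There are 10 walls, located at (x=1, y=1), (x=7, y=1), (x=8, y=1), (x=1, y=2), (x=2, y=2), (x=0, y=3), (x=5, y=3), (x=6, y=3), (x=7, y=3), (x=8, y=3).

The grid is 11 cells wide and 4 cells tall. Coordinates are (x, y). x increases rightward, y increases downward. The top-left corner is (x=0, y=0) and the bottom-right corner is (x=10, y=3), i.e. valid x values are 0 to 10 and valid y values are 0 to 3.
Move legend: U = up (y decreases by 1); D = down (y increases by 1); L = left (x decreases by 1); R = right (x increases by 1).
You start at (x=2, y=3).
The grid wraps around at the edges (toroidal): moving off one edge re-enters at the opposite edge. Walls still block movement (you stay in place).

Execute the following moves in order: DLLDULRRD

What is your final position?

Start: (x=2, y=3)
  D (down): (x=2, y=3) -> (x=2, y=0)
  L (left): (x=2, y=0) -> (x=1, y=0)
  L (left): (x=1, y=0) -> (x=0, y=0)
  D (down): (x=0, y=0) -> (x=0, y=1)
  U (up): (x=0, y=1) -> (x=0, y=0)
  L (left): (x=0, y=0) -> (x=10, y=0)
  R (right): (x=10, y=0) -> (x=0, y=0)
  R (right): (x=0, y=0) -> (x=1, y=0)
  D (down): blocked, stay at (x=1, y=0)
Final: (x=1, y=0)

Answer: Final position: (x=1, y=0)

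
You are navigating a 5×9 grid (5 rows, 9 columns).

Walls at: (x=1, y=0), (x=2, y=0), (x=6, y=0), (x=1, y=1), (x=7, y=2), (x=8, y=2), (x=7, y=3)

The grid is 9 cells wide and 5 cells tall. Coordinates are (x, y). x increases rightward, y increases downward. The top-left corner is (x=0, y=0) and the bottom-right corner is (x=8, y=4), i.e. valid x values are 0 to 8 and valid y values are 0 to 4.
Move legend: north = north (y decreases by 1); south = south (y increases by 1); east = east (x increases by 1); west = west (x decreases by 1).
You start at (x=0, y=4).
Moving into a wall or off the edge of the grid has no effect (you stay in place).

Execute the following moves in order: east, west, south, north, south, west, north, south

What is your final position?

Start: (x=0, y=4)
  east (east): (x=0, y=4) -> (x=1, y=4)
  west (west): (x=1, y=4) -> (x=0, y=4)
  south (south): blocked, stay at (x=0, y=4)
  north (north): (x=0, y=4) -> (x=0, y=3)
  south (south): (x=0, y=3) -> (x=0, y=4)
  west (west): blocked, stay at (x=0, y=4)
  north (north): (x=0, y=4) -> (x=0, y=3)
  south (south): (x=0, y=3) -> (x=0, y=4)
Final: (x=0, y=4)

Answer: Final position: (x=0, y=4)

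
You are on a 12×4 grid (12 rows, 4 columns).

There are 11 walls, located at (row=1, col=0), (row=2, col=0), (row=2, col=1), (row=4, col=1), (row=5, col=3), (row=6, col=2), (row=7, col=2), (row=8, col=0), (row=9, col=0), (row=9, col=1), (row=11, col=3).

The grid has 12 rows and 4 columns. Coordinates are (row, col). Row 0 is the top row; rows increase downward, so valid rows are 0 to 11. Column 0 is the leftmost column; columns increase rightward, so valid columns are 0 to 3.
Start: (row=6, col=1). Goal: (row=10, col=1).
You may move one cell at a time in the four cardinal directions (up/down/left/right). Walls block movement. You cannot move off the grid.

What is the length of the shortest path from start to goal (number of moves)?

Answer: Shortest path length: 6

Derivation:
BFS from (row=6, col=1) until reaching (row=10, col=1):
  Distance 0: (row=6, col=1)
  Distance 1: (row=5, col=1), (row=6, col=0), (row=7, col=1)
  Distance 2: (row=5, col=0), (row=5, col=2), (row=7, col=0), (row=8, col=1)
  Distance 3: (row=4, col=0), (row=4, col=2), (row=8, col=2)
  Distance 4: (row=3, col=0), (row=3, col=2), (row=4, col=3), (row=8, col=3), (row=9, col=2)
  Distance 5: (row=2, col=2), (row=3, col=1), (row=3, col=3), (row=7, col=3), (row=9, col=3), (row=10, col=2)
  Distance 6: (row=1, col=2), (row=2, col=3), (row=6, col=3), (row=10, col=1), (row=10, col=3), (row=11, col=2)  <- goal reached here
One shortest path (6 moves): (row=6, col=1) -> (row=7, col=1) -> (row=8, col=1) -> (row=8, col=2) -> (row=9, col=2) -> (row=10, col=2) -> (row=10, col=1)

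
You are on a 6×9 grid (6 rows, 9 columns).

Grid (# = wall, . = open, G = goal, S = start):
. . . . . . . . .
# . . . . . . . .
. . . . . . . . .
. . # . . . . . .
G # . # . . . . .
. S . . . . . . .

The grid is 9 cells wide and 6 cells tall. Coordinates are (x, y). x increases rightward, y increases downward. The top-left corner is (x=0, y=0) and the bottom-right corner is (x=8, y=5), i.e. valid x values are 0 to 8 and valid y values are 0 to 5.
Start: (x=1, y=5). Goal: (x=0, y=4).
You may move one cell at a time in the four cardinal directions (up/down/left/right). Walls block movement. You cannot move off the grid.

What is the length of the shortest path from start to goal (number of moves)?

Answer: Shortest path length: 2

Derivation:
BFS from (x=1, y=5) until reaching (x=0, y=4):
  Distance 0: (x=1, y=5)
  Distance 1: (x=0, y=5), (x=2, y=5)
  Distance 2: (x=0, y=4), (x=2, y=4), (x=3, y=5)  <- goal reached here
One shortest path (2 moves): (x=1, y=5) -> (x=0, y=5) -> (x=0, y=4)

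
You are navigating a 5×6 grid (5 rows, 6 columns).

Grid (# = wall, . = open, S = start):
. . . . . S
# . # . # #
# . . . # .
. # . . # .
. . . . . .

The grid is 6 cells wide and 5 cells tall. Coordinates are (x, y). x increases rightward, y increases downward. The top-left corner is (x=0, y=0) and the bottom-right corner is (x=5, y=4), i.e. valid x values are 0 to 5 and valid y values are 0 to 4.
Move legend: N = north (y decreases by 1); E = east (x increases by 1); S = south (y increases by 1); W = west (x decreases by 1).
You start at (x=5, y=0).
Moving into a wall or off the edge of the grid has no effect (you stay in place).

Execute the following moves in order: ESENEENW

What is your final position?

Start: (x=5, y=0)
  E (east): blocked, stay at (x=5, y=0)
  S (south): blocked, stay at (x=5, y=0)
  E (east): blocked, stay at (x=5, y=0)
  N (north): blocked, stay at (x=5, y=0)
  E (east): blocked, stay at (x=5, y=0)
  E (east): blocked, stay at (x=5, y=0)
  N (north): blocked, stay at (x=5, y=0)
  W (west): (x=5, y=0) -> (x=4, y=0)
Final: (x=4, y=0)

Answer: Final position: (x=4, y=0)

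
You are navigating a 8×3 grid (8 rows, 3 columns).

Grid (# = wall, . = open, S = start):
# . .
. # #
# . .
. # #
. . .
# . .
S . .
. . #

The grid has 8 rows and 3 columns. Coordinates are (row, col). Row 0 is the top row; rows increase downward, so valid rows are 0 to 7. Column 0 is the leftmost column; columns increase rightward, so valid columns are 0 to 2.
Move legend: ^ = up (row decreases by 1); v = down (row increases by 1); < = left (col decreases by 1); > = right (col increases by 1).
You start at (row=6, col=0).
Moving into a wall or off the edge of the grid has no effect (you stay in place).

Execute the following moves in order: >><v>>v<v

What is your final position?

Start: (row=6, col=0)
  > (right): (row=6, col=0) -> (row=6, col=1)
  > (right): (row=6, col=1) -> (row=6, col=2)
  < (left): (row=6, col=2) -> (row=6, col=1)
  v (down): (row=6, col=1) -> (row=7, col=1)
  > (right): blocked, stay at (row=7, col=1)
  > (right): blocked, stay at (row=7, col=1)
  v (down): blocked, stay at (row=7, col=1)
  < (left): (row=7, col=1) -> (row=7, col=0)
  v (down): blocked, stay at (row=7, col=0)
Final: (row=7, col=0)

Answer: Final position: (row=7, col=0)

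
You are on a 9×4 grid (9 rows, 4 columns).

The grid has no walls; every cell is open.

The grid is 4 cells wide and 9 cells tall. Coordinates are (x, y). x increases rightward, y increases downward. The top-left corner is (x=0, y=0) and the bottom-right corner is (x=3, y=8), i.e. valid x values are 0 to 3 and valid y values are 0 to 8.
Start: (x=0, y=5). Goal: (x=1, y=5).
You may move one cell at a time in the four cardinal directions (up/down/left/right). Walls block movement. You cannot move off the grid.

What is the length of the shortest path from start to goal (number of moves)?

Answer: Shortest path length: 1

Derivation:
BFS from (x=0, y=5) until reaching (x=1, y=5):
  Distance 0: (x=0, y=5)
  Distance 1: (x=0, y=4), (x=1, y=5), (x=0, y=6)  <- goal reached here
One shortest path (1 moves): (x=0, y=5) -> (x=1, y=5)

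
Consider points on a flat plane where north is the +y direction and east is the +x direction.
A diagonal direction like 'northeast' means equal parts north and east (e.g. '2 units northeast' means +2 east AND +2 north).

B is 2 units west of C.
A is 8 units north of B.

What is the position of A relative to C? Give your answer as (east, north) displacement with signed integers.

Place C at the origin (east=0, north=0).
  B is 2 units west of C: delta (east=-2, north=+0); B at (east=-2, north=0).
  A is 8 units north of B: delta (east=+0, north=+8); A at (east=-2, north=8).
Therefore A relative to C: (east=-2, north=8).

Answer: A is at (east=-2, north=8) relative to C.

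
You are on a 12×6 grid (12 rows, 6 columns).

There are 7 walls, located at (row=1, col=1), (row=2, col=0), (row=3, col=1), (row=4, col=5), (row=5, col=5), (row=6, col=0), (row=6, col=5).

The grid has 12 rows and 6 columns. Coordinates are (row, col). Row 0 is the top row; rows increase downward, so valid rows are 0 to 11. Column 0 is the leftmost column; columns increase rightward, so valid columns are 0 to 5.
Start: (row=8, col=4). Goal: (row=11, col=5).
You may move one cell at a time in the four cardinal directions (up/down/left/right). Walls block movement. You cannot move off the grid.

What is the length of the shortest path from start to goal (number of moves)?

BFS from (row=8, col=4) until reaching (row=11, col=5):
  Distance 0: (row=8, col=4)
  Distance 1: (row=7, col=4), (row=8, col=3), (row=8, col=5), (row=9, col=4)
  Distance 2: (row=6, col=4), (row=7, col=3), (row=7, col=5), (row=8, col=2), (row=9, col=3), (row=9, col=5), (row=10, col=4)
  Distance 3: (row=5, col=4), (row=6, col=3), (row=7, col=2), (row=8, col=1), (row=9, col=2), (row=10, col=3), (row=10, col=5), (row=11, col=4)
  Distance 4: (row=4, col=4), (row=5, col=3), (row=6, col=2), (row=7, col=1), (row=8, col=0), (row=9, col=1), (row=10, col=2), (row=11, col=3), (row=11, col=5)  <- goal reached here
One shortest path (4 moves): (row=8, col=4) -> (row=8, col=5) -> (row=9, col=5) -> (row=10, col=5) -> (row=11, col=5)

Answer: Shortest path length: 4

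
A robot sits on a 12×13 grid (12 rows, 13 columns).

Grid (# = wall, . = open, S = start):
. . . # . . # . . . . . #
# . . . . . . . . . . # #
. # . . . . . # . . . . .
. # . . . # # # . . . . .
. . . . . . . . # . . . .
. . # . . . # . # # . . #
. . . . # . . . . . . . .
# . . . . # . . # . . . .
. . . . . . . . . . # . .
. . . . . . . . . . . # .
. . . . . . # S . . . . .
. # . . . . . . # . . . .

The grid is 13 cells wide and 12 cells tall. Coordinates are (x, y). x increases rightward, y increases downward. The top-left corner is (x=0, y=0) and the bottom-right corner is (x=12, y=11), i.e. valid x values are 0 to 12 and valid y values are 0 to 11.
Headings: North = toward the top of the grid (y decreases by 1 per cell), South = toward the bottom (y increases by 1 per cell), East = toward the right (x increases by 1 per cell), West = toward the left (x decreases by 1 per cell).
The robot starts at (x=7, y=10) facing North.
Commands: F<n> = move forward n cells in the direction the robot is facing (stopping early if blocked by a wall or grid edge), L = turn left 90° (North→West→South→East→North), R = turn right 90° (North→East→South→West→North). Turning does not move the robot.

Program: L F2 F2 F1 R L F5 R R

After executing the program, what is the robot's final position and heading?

Answer: Final position: (x=7, y=10), facing East

Derivation:
Start: (x=7, y=10), facing North
  L: turn left, now facing West
  F2: move forward 0/2 (blocked), now at (x=7, y=10)
  F2: move forward 0/2 (blocked), now at (x=7, y=10)
  F1: move forward 0/1 (blocked), now at (x=7, y=10)
  R: turn right, now facing North
  L: turn left, now facing West
  F5: move forward 0/5 (blocked), now at (x=7, y=10)
  R: turn right, now facing North
  R: turn right, now facing East
Final: (x=7, y=10), facing East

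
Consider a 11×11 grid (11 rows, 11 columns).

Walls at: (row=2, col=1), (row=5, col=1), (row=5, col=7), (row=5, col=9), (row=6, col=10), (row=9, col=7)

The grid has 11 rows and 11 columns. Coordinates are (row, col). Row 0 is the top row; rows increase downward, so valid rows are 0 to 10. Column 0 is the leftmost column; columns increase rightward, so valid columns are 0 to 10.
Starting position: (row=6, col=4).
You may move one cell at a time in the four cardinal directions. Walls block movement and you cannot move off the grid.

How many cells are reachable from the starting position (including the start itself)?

Answer: Reachable cells: 115

Derivation:
BFS flood-fill from (row=6, col=4):
  Distance 0: (row=6, col=4)
  Distance 1: (row=5, col=4), (row=6, col=3), (row=6, col=5), (row=7, col=4)
  Distance 2: (row=4, col=4), (row=5, col=3), (row=5, col=5), (row=6, col=2), (row=6, col=6), (row=7, col=3), (row=7, col=5), (row=8, col=4)
  Distance 3: (row=3, col=4), (row=4, col=3), (row=4, col=5), (row=5, col=2), (row=5, col=6), (row=6, col=1), (row=6, col=7), (row=7, col=2), (row=7, col=6), (row=8, col=3), (row=8, col=5), (row=9, col=4)
  Distance 4: (row=2, col=4), (row=3, col=3), (row=3, col=5), (row=4, col=2), (row=4, col=6), (row=6, col=0), (row=6, col=8), (row=7, col=1), (row=7, col=7), (row=8, col=2), (row=8, col=6), (row=9, col=3), (row=9, col=5), (row=10, col=4)
  Distance 5: (row=1, col=4), (row=2, col=3), (row=2, col=5), (row=3, col=2), (row=3, col=6), (row=4, col=1), (row=4, col=7), (row=5, col=0), (row=5, col=8), (row=6, col=9), (row=7, col=0), (row=7, col=8), (row=8, col=1), (row=8, col=7), (row=9, col=2), (row=9, col=6), (row=10, col=3), (row=10, col=5)
  Distance 6: (row=0, col=4), (row=1, col=3), (row=1, col=5), (row=2, col=2), (row=2, col=6), (row=3, col=1), (row=3, col=7), (row=4, col=0), (row=4, col=8), (row=7, col=9), (row=8, col=0), (row=8, col=8), (row=9, col=1), (row=10, col=2), (row=10, col=6)
  Distance 7: (row=0, col=3), (row=0, col=5), (row=1, col=2), (row=1, col=6), (row=2, col=7), (row=3, col=0), (row=3, col=8), (row=4, col=9), (row=7, col=10), (row=8, col=9), (row=9, col=0), (row=9, col=8), (row=10, col=1), (row=10, col=7)
  Distance 8: (row=0, col=2), (row=0, col=6), (row=1, col=1), (row=1, col=7), (row=2, col=0), (row=2, col=8), (row=3, col=9), (row=4, col=10), (row=8, col=10), (row=9, col=9), (row=10, col=0), (row=10, col=8)
  Distance 9: (row=0, col=1), (row=0, col=7), (row=1, col=0), (row=1, col=8), (row=2, col=9), (row=3, col=10), (row=5, col=10), (row=9, col=10), (row=10, col=9)
  Distance 10: (row=0, col=0), (row=0, col=8), (row=1, col=9), (row=2, col=10), (row=10, col=10)
  Distance 11: (row=0, col=9), (row=1, col=10)
  Distance 12: (row=0, col=10)
Total reachable: 115 (grid has 115 open cells total)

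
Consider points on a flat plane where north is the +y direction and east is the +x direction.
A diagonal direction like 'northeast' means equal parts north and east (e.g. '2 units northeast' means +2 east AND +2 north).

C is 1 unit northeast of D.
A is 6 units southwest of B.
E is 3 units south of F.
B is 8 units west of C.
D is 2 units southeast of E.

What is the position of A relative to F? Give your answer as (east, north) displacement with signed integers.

Place F at the origin (east=0, north=0).
  E is 3 units south of F: delta (east=+0, north=-3); E at (east=0, north=-3).
  D is 2 units southeast of E: delta (east=+2, north=-2); D at (east=2, north=-5).
  C is 1 unit northeast of D: delta (east=+1, north=+1); C at (east=3, north=-4).
  B is 8 units west of C: delta (east=-8, north=+0); B at (east=-5, north=-4).
  A is 6 units southwest of B: delta (east=-6, north=-6); A at (east=-11, north=-10).
Therefore A relative to F: (east=-11, north=-10).

Answer: A is at (east=-11, north=-10) relative to F.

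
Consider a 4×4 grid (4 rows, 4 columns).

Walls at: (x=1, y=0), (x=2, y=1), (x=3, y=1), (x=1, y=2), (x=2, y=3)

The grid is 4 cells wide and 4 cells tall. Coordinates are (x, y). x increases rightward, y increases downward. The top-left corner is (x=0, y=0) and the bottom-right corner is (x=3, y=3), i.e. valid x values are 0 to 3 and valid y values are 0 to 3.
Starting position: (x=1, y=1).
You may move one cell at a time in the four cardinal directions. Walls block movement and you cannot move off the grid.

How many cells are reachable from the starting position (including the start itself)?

BFS flood-fill from (x=1, y=1):
  Distance 0: (x=1, y=1)
  Distance 1: (x=0, y=1)
  Distance 2: (x=0, y=0), (x=0, y=2)
  Distance 3: (x=0, y=3)
  Distance 4: (x=1, y=3)
Total reachable: 6 (grid has 11 open cells total)

Answer: Reachable cells: 6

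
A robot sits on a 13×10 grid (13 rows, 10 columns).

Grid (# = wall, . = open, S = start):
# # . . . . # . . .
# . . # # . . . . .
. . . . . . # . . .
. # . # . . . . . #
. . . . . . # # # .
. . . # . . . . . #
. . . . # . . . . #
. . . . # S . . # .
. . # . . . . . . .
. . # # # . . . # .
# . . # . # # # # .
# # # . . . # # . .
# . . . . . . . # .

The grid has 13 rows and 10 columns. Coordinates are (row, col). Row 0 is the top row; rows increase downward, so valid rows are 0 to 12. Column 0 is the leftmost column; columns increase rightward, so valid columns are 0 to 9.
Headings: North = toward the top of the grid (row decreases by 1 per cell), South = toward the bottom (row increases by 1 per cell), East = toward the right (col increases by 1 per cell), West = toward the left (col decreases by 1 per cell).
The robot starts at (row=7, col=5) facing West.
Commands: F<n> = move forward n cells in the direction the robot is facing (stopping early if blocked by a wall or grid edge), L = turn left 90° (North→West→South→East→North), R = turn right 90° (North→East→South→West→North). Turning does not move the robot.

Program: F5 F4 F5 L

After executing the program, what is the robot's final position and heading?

Answer: Final position: (row=7, col=5), facing South

Derivation:
Start: (row=7, col=5), facing West
  F5: move forward 0/5 (blocked), now at (row=7, col=5)
  F4: move forward 0/4 (blocked), now at (row=7, col=5)
  F5: move forward 0/5 (blocked), now at (row=7, col=5)
  L: turn left, now facing South
Final: (row=7, col=5), facing South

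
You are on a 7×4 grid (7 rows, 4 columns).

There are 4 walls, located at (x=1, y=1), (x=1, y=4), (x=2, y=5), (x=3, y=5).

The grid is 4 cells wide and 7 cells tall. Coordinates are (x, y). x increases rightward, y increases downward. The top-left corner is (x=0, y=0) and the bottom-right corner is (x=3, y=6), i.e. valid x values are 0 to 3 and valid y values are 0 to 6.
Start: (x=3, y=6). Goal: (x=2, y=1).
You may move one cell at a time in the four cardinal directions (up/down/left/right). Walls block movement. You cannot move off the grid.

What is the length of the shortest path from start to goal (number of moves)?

Answer: Shortest path length: 10

Derivation:
BFS from (x=3, y=6) until reaching (x=2, y=1):
  Distance 0: (x=3, y=6)
  Distance 1: (x=2, y=6)
  Distance 2: (x=1, y=6)
  Distance 3: (x=1, y=5), (x=0, y=6)
  Distance 4: (x=0, y=5)
  Distance 5: (x=0, y=4)
  Distance 6: (x=0, y=3)
  Distance 7: (x=0, y=2), (x=1, y=3)
  Distance 8: (x=0, y=1), (x=1, y=2), (x=2, y=3)
  Distance 9: (x=0, y=0), (x=2, y=2), (x=3, y=3), (x=2, y=4)
  Distance 10: (x=1, y=0), (x=2, y=1), (x=3, y=2), (x=3, y=4)  <- goal reached here
One shortest path (10 moves): (x=3, y=6) -> (x=2, y=6) -> (x=1, y=6) -> (x=0, y=6) -> (x=0, y=5) -> (x=0, y=4) -> (x=0, y=3) -> (x=1, y=3) -> (x=2, y=3) -> (x=2, y=2) -> (x=2, y=1)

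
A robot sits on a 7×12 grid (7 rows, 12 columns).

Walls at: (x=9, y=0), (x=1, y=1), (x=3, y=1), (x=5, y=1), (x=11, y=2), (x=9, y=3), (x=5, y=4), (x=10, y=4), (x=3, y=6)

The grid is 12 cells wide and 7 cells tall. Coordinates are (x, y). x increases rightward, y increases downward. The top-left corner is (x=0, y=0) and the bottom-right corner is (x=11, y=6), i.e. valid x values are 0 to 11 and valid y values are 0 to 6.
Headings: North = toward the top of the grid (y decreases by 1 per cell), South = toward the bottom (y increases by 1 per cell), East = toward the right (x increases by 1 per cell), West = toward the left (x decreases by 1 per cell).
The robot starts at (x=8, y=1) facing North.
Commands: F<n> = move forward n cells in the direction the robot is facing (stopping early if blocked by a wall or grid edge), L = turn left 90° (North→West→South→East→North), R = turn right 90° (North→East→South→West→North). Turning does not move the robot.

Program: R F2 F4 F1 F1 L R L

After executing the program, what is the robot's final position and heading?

Answer: Final position: (x=11, y=1), facing North

Derivation:
Start: (x=8, y=1), facing North
  R: turn right, now facing East
  F2: move forward 2, now at (x=10, y=1)
  F4: move forward 1/4 (blocked), now at (x=11, y=1)
  F1: move forward 0/1 (blocked), now at (x=11, y=1)
  F1: move forward 0/1 (blocked), now at (x=11, y=1)
  L: turn left, now facing North
  R: turn right, now facing East
  L: turn left, now facing North
Final: (x=11, y=1), facing North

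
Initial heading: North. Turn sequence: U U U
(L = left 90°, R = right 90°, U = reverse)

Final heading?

Start: North
  U (U-turn (180°)) -> South
  U (U-turn (180°)) -> North
  U (U-turn (180°)) -> South
Final: South

Answer: Final heading: South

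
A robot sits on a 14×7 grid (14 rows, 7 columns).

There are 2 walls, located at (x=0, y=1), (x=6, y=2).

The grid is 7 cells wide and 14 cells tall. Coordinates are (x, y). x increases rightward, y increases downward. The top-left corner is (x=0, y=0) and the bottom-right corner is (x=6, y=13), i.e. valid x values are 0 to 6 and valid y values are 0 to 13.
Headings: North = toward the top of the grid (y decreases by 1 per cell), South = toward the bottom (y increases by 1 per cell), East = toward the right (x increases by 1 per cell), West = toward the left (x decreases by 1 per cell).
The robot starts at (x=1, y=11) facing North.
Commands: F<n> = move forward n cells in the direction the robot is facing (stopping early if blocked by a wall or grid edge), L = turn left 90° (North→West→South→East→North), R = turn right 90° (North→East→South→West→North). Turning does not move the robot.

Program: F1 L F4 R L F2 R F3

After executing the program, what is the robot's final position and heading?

Start: (x=1, y=11), facing North
  F1: move forward 1, now at (x=1, y=10)
  L: turn left, now facing West
  F4: move forward 1/4 (blocked), now at (x=0, y=10)
  R: turn right, now facing North
  L: turn left, now facing West
  F2: move forward 0/2 (blocked), now at (x=0, y=10)
  R: turn right, now facing North
  F3: move forward 3, now at (x=0, y=7)
Final: (x=0, y=7), facing North

Answer: Final position: (x=0, y=7), facing North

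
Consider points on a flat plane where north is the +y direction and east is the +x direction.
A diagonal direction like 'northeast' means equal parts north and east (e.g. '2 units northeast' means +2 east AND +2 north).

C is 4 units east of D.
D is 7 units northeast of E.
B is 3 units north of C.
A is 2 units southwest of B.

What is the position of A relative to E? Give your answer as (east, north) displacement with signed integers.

Place E at the origin (east=0, north=0).
  D is 7 units northeast of E: delta (east=+7, north=+7); D at (east=7, north=7).
  C is 4 units east of D: delta (east=+4, north=+0); C at (east=11, north=7).
  B is 3 units north of C: delta (east=+0, north=+3); B at (east=11, north=10).
  A is 2 units southwest of B: delta (east=-2, north=-2); A at (east=9, north=8).
Therefore A relative to E: (east=9, north=8).

Answer: A is at (east=9, north=8) relative to E.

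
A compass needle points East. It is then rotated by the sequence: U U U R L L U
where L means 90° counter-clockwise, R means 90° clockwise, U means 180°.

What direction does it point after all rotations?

Answer: Final heading: North

Derivation:
Start: East
  U (U-turn (180°)) -> West
  U (U-turn (180°)) -> East
  U (U-turn (180°)) -> West
  R (right (90° clockwise)) -> North
  L (left (90° counter-clockwise)) -> West
  L (left (90° counter-clockwise)) -> South
  U (U-turn (180°)) -> North
Final: North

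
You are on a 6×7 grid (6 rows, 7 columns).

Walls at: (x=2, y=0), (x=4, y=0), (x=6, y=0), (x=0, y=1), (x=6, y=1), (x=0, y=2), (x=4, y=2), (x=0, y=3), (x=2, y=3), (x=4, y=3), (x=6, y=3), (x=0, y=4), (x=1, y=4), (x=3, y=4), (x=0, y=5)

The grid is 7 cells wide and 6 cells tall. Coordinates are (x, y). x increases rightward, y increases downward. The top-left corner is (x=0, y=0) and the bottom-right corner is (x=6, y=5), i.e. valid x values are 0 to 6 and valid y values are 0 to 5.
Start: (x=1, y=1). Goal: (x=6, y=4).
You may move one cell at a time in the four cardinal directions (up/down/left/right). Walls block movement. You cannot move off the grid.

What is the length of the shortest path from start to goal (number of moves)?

BFS from (x=1, y=1) until reaching (x=6, y=4):
  Distance 0: (x=1, y=1)
  Distance 1: (x=1, y=0), (x=2, y=1), (x=1, y=2)
  Distance 2: (x=0, y=0), (x=3, y=1), (x=2, y=2), (x=1, y=3)
  Distance 3: (x=3, y=0), (x=4, y=1), (x=3, y=2)
  Distance 4: (x=5, y=1), (x=3, y=3)
  Distance 5: (x=5, y=0), (x=5, y=2)
  Distance 6: (x=6, y=2), (x=5, y=3)
  Distance 7: (x=5, y=4)
  Distance 8: (x=4, y=4), (x=6, y=4), (x=5, y=5)  <- goal reached here
One shortest path (8 moves): (x=1, y=1) -> (x=2, y=1) -> (x=3, y=1) -> (x=4, y=1) -> (x=5, y=1) -> (x=5, y=2) -> (x=5, y=3) -> (x=5, y=4) -> (x=6, y=4)

Answer: Shortest path length: 8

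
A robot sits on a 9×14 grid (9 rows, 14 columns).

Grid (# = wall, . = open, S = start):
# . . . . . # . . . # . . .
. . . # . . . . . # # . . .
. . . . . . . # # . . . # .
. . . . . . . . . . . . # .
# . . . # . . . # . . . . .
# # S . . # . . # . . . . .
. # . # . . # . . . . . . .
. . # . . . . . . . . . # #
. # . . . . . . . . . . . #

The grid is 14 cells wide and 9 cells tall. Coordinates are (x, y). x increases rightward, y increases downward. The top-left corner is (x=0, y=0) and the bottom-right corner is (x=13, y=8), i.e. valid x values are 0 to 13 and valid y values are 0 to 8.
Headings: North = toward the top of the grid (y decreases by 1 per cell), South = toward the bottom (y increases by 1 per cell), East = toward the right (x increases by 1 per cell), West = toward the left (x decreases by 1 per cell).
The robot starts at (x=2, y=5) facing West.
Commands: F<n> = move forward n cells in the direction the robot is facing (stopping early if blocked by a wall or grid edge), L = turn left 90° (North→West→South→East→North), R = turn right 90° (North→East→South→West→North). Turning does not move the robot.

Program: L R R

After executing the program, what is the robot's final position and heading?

Start: (x=2, y=5), facing West
  L: turn left, now facing South
  R: turn right, now facing West
  R: turn right, now facing North
Final: (x=2, y=5), facing North

Answer: Final position: (x=2, y=5), facing North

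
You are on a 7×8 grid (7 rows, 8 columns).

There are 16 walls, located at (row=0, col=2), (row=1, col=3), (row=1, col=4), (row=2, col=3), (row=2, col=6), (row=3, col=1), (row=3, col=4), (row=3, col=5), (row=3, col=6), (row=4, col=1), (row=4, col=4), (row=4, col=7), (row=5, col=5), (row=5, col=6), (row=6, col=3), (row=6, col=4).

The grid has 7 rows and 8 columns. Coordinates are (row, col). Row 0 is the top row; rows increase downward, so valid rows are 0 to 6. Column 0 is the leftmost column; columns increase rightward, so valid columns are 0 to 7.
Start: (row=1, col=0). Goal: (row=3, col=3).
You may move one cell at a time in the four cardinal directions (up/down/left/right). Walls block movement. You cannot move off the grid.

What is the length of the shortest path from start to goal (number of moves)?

BFS from (row=1, col=0) until reaching (row=3, col=3):
  Distance 0: (row=1, col=0)
  Distance 1: (row=0, col=0), (row=1, col=1), (row=2, col=0)
  Distance 2: (row=0, col=1), (row=1, col=2), (row=2, col=1), (row=3, col=0)
  Distance 3: (row=2, col=2), (row=4, col=0)
  Distance 4: (row=3, col=2), (row=5, col=0)
  Distance 5: (row=3, col=3), (row=4, col=2), (row=5, col=1), (row=6, col=0)  <- goal reached here
One shortest path (5 moves): (row=1, col=0) -> (row=1, col=1) -> (row=1, col=2) -> (row=2, col=2) -> (row=3, col=2) -> (row=3, col=3)

Answer: Shortest path length: 5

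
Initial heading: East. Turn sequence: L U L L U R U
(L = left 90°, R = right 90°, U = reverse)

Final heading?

Answer: Final heading: East

Derivation:
Start: East
  L (left (90° counter-clockwise)) -> North
  U (U-turn (180°)) -> South
  L (left (90° counter-clockwise)) -> East
  L (left (90° counter-clockwise)) -> North
  U (U-turn (180°)) -> South
  R (right (90° clockwise)) -> West
  U (U-turn (180°)) -> East
Final: East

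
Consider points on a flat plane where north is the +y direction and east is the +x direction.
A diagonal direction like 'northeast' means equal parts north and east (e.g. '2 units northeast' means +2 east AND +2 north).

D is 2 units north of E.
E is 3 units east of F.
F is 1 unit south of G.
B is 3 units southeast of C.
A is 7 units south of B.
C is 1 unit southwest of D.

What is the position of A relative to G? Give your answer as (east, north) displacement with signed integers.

Place G at the origin (east=0, north=0).
  F is 1 unit south of G: delta (east=+0, north=-1); F at (east=0, north=-1).
  E is 3 units east of F: delta (east=+3, north=+0); E at (east=3, north=-1).
  D is 2 units north of E: delta (east=+0, north=+2); D at (east=3, north=1).
  C is 1 unit southwest of D: delta (east=-1, north=-1); C at (east=2, north=0).
  B is 3 units southeast of C: delta (east=+3, north=-3); B at (east=5, north=-3).
  A is 7 units south of B: delta (east=+0, north=-7); A at (east=5, north=-10).
Therefore A relative to G: (east=5, north=-10).

Answer: A is at (east=5, north=-10) relative to G.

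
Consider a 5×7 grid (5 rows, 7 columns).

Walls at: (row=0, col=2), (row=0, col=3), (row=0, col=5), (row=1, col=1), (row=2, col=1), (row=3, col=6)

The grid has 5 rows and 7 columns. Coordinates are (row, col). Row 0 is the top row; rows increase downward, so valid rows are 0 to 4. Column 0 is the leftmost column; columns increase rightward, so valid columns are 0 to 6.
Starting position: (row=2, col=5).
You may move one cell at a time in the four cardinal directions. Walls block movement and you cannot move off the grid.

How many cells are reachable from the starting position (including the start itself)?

Answer: Reachable cells: 29

Derivation:
BFS flood-fill from (row=2, col=5):
  Distance 0: (row=2, col=5)
  Distance 1: (row=1, col=5), (row=2, col=4), (row=2, col=6), (row=3, col=5)
  Distance 2: (row=1, col=4), (row=1, col=6), (row=2, col=3), (row=3, col=4), (row=4, col=5)
  Distance 3: (row=0, col=4), (row=0, col=6), (row=1, col=3), (row=2, col=2), (row=3, col=3), (row=4, col=4), (row=4, col=6)
  Distance 4: (row=1, col=2), (row=3, col=2), (row=4, col=3)
  Distance 5: (row=3, col=1), (row=4, col=2)
  Distance 6: (row=3, col=0), (row=4, col=1)
  Distance 7: (row=2, col=0), (row=4, col=0)
  Distance 8: (row=1, col=0)
  Distance 9: (row=0, col=0)
  Distance 10: (row=0, col=1)
Total reachable: 29 (grid has 29 open cells total)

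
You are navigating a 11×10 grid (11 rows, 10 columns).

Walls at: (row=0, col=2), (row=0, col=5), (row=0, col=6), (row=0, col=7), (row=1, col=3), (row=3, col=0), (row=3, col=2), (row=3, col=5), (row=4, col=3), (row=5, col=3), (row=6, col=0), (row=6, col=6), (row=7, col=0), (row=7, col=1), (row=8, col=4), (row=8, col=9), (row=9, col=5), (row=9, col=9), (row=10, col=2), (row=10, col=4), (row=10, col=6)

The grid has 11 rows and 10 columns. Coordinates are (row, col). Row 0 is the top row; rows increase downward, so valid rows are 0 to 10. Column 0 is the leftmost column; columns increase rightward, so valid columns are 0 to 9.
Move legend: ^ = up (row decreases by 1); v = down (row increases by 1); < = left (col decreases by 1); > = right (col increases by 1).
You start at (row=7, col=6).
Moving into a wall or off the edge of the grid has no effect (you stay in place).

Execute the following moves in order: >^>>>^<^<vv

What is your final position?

Answer: Final position: (row=6, col=7)

Derivation:
Start: (row=7, col=6)
  > (right): (row=7, col=6) -> (row=7, col=7)
  ^ (up): (row=7, col=7) -> (row=6, col=7)
  > (right): (row=6, col=7) -> (row=6, col=8)
  > (right): (row=6, col=8) -> (row=6, col=9)
  > (right): blocked, stay at (row=6, col=9)
  ^ (up): (row=6, col=9) -> (row=5, col=9)
  < (left): (row=5, col=9) -> (row=5, col=8)
  ^ (up): (row=5, col=8) -> (row=4, col=8)
  < (left): (row=4, col=8) -> (row=4, col=7)
  v (down): (row=4, col=7) -> (row=5, col=7)
  v (down): (row=5, col=7) -> (row=6, col=7)
Final: (row=6, col=7)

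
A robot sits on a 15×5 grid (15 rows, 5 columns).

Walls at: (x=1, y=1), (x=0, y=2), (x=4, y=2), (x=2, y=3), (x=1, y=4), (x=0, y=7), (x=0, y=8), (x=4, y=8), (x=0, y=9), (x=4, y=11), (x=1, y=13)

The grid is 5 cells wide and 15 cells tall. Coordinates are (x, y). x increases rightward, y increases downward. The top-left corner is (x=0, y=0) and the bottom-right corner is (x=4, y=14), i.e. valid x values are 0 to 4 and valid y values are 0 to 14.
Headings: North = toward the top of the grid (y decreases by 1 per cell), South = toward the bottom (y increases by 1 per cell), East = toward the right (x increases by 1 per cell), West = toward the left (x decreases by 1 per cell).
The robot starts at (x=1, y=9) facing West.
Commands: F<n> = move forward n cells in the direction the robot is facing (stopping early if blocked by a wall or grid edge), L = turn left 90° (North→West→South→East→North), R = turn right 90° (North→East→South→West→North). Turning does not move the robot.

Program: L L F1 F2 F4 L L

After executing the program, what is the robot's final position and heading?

Start: (x=1, y=9), facing West
  L: turn left, now facing South
  L: turn left, now facing East
  F1: move forward 1, now at (x=2, y=9)
  F2: move forward 2, now at (x=4, y=9)
  F4: move forward 0/4 (blocked), now at (x=4, y=9)
  L: turn left, now facing North
  L: turn left, now facing West
Final: (x=4, y=9), facing West

Answer: Final position: (x=4, y=9), facing West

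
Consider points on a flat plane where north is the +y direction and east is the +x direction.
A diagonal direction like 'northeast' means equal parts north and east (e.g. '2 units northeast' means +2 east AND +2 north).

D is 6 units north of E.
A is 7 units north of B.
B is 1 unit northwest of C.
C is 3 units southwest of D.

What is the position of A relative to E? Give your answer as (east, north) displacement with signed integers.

Place E at the origin (east=0, north=0).
  D is 6 units north of E: delta (east=+0, north=+6); D at (east=0, north=6).
  C is 3 units southwest of D: delta (east=-3, north=-3); C at (east=-3, north=3).
  B is 1 unit northwest of C: delta (east=-1, north=+1); B at (east=-4, north=4).
  A is 7 units north of B: delta (east=+0, north=+7); A at (east=-4, north=11).
Therefore A relative to E: (east=-4, north=11).

Answer: A is at (east=-4, north=11) relative to E.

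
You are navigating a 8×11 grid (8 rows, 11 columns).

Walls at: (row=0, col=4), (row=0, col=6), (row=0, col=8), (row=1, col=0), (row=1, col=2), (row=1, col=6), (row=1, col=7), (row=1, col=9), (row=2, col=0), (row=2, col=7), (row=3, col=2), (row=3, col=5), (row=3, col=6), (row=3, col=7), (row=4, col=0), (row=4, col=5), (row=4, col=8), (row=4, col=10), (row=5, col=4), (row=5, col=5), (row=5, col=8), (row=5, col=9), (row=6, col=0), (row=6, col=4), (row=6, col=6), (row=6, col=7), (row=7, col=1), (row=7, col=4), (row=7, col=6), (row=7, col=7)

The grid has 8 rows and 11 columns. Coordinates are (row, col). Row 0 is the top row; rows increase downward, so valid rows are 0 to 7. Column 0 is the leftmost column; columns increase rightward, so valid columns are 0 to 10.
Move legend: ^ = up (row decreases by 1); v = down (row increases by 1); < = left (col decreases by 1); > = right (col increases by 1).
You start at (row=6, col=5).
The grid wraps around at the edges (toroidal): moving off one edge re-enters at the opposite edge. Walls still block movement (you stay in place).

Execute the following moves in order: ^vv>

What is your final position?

Answer: Final position: (row=0, col=5)

Derivation:
Start: (row=6, col=5)
  ^ (up): blocked, stay at (row=6, col=5)
  v (down): (row=6, col=5) -> (row=7, col=5)
  v (down): (row=7, col=5) -> (row=0, col=5)
  > (right): blocked, stay at (row=0, col=5)
Final: (row=0, col=5)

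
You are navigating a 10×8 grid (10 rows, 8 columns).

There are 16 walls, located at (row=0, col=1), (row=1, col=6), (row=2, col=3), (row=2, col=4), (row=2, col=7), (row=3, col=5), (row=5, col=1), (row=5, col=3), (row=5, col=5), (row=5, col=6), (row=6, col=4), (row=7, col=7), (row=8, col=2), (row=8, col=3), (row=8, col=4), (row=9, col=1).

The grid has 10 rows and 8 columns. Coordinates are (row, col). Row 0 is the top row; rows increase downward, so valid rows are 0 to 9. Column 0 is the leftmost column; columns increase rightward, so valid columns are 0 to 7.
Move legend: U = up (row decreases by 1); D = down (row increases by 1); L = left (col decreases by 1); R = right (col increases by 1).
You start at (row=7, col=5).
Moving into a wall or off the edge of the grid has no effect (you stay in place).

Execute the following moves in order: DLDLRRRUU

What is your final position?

Answer: Final position: (row=8, col=7)

Derivation:
Start: (row=7, col=5)
  D (down): (row=7, col=5) -> (row=8, col=5)
  L (left): blocked, stay at (row=8, col=5)
  D (down): (row=8, col=5) -> (row=9, col=5)
  L (left): (row=9, col=5) -> (row=9, col=4)
  R (right): (row=9, col=4) -> (row=9, col=5)
  R (right): (row=9, col=5) -> (row=9, col=6)
  R (right): (row=9, col=6) -> (row=9, col=7)
  U (up): (row=9, col=7) -> (row=8, col=7)
  U (up): blocked, stay at (row=8, col=7)
Final: (row=8, col=7)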